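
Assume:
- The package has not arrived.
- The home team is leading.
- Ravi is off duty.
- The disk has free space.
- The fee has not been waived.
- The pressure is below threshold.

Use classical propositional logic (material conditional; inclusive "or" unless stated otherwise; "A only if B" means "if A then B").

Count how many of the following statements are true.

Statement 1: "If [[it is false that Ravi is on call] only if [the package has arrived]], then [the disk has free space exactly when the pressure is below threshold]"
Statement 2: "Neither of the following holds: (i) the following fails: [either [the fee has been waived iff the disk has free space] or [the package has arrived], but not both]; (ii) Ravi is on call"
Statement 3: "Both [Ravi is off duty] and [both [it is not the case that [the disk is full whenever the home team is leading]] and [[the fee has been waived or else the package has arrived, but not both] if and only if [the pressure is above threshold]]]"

2

Let R = "Ravi is on call" (F), P = "the package has arrived" (F), S = "the disk is full" (F), V = "the pressure is above threshold" (F), U = "the fee has been waived" (F), Q = "the home team is leading" (T).

Statement 1: Formalization: (¬R → P) → (¬S ↔ ¬V)

¬R = ¬F = T
¬R → P = T → F = F
¬S = ¬F = T
¬V = ¬F = T
¬S ↔ ¬V = T ↔ T = T
(¬R → P) → (¬S ↔ ¬V) = F → T = T
Thus Statement 1 is true.

Statement 2: This is ¬((U ↔ ¬S) ⊕ P) ↓ R.

¬S = ¬F = T
U ↔ ¬S = F ↔ T = F
(U ↔ ¬S) ⊕ P = F ⊕ F = F
¬((U ↔ ¬S) ⊕ P) = ¬F = T
¬((U ↔ ¬S) ⊕ P) ↓ R = T ↓ F = F
Hence Statement 2 is false.

Statement 3: Parsed as ¬R ∧ (¬(Q → S) ∧ ((U ⊕ P) ↔ V))

¬R = ¬F = T
Q → S = T → F = F
¬(Q → S) = ¬F = T
U ⊕ P = F ⊕ F = F
(U ⊕ P) ↔ V = F ↔ F = T
¬(Q → S) ∧ ((U ⊕ P) ↔ V) = T ∧ T = T
¬R ∧ (¬(Q → S) ∧ ((U ⊕ P) ↔ V)) = T ∧ T = T
Hence Statement 3 is true.

2 of the 3 statements are true (Statement 1, Statement 3).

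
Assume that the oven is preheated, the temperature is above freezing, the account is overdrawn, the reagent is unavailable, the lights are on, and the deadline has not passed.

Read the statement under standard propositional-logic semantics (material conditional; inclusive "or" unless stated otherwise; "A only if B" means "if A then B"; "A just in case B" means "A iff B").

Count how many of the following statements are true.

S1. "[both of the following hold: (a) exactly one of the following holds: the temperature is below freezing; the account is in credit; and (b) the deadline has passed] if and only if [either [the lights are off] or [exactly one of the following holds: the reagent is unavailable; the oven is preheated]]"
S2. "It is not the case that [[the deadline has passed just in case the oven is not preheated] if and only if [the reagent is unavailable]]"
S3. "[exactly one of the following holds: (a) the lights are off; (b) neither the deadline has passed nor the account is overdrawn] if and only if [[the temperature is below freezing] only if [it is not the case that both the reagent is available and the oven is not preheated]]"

Let Q = "the temperature is below freezing" (F), R = "the account is overdrawn" (T), V = "the deadline has passed" (F), U = "the lights are on" (T), S = "the reagent is available" (F), P = "the oven is preheated" (T).

S1: Parsed as ((Q ⊕ ¬R) ∧ V) ↔ (¬U ∨ (¬S ⊕ P))

¬R = ¬T = F
Q ⊕ ¬R = F ⊕ F = F
(Q ⊕ ¬R) ∧ V = F ∧ F = F
¬U = ¬T = F
¬S = ¬F = T
¬S ⊕ P = T ⊕ T = F
¬U ∨ (¬S ⊕ P) = F ∨ F = F
((Q ⊕ ¬R) ∧ V) ↔ (¬U ∨ (¬S ⊕ P)) = F ↔ F = T
Thus S1 is true.

S2: Parsed as ¬((V ↔ ¬P) ↔ ¬S)

¬P = ¬T = F
V ↔ ¬P = F ↔ F = T
¬S = ¬F = T
(V ↔ ¬P) ↔ ¬S = T ↔ T = T
¬((V ↔ ¬P) ↔ ¬S) = ¬T = F
Hence S2 is false.

S3: This is (¬U ⊕ (V ↓ R)) ↔ (Q → (S ↑ ¬P)).

¬U = ¬T = F
V ↓ R = F ↓ T = F
¬U ⊕ (V ↓ R) = F ⊕ F = F
¬P = ¬T = F
S ↑ ¬P = F ↑ F = T
Q → (S ↑ ¬P) = F → T = T
(¬U ⊕ (V ↓ R)) ↔ (Q → (S ↑ ¬P)) = F ↔ T = F
So S3 is false.

True statements: 1 (S1).

1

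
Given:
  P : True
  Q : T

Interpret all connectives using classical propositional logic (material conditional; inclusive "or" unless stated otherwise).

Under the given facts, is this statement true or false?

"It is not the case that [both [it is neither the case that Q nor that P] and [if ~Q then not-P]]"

Formalization: ~((Q nor P) & (~Q -> ~P))

Q nor P = T nor T = F
~Q = ~T = F
~P = ~T = F
~Q -> ~P = F -> F = T
(Q nor P) & (~Q -> ~P) = F & T = F
~((Q nor P) & (~Q -> ~P)) = ~F = T

The statement is true.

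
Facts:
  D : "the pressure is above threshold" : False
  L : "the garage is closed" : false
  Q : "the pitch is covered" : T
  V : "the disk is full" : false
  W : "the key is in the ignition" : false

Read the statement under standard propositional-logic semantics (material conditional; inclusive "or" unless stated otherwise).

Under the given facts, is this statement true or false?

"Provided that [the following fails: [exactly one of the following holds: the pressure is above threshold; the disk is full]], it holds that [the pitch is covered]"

Parsed as not (D xor V) -> Q

D xor V = False xor False = False
not (D xor V) = not False = True
not (D xor V) -> Q = True -> True = True

The statement is true.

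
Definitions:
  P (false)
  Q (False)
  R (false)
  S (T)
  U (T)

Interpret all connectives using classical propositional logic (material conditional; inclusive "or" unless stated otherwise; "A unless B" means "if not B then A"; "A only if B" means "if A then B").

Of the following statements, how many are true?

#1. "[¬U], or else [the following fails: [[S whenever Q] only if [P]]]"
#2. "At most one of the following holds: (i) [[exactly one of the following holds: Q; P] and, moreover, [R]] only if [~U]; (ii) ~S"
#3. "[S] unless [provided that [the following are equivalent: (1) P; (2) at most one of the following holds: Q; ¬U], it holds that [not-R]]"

3

#1: Parsed as ~U | ~((Q -> S) -> P)

~U = ~T = F
Q -> S = F -> T = T
(Q -> S) -> P = T -> F = F
~((Q -> S) -> P) = ~F = T
~U | ~((Q -> S) -> P) = F | T = T
Thus #1 is true.

#2: This is (((Q xor P) & R) -> ~U) nand ~S.

Q xor P = F xor F = F
(Q xor P) & R = F & F = F
~U = ~T = F
((Q xor P) & R) -> ~U = F -> F = T
~S = ~T = F
(((Q xor P) & R) -> ~U) nand ~S = T nand F = T
Thus #2 is true.

#3: This is S | ((P <-> (Q nand ~U)) -> ~R).

~U = ~T = F
Q nand ~U = F nand F = T
P <-> (Q nand ~U) = F <-> T = F
~R = ~F = T
(P <-> (Q nand ~U)) -> ~R = F -> T = T
S | ((P <-> (Q nand ~U)) -> ~R) = T | T = T
So #3 is true.

3 of the 3 statements are true (#1, #2, #3).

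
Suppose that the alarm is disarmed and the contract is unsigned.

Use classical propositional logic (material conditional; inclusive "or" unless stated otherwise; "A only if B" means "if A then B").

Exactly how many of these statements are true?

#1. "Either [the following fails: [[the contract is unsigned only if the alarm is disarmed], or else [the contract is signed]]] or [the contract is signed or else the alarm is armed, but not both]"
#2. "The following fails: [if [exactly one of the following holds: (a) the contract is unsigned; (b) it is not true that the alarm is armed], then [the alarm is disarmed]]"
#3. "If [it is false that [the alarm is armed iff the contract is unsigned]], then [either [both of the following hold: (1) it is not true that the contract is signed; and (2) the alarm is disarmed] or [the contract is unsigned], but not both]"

0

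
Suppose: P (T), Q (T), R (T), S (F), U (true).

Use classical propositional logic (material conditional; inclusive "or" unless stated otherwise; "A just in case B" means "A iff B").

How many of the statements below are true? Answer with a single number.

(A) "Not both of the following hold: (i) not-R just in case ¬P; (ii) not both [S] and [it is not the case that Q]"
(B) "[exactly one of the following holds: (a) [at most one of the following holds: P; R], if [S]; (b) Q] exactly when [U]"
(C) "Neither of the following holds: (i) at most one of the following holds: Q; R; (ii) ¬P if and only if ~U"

0

(A): Parsed as (not R iff not P) nand (S nand not Q)

not R = not True = False
not P = not True = False
not R iff not P = False iff False = True
not Q = not True = False
S nand not Q = False nand False = True
(not R iff not P) nand (S nand not Q) = True nand True = False
Thus (A) is false.

(B): In symbols: ((S -> (P nand R)) xor Q) iff U

P nand R = True nand True = False
S -> (P nand R) = False -> False = True
(S -> (P nand R)) xor Q = True xor True = False
((S -> (P nand R)) xor Q) iff U = False iff True = False
So (B) is false.

(C): Formalization: (Q nand R) nor (not P iff not U)

Q nand R = True nand True = False
not P = not True = False
not U = not True = False
not P iff not U = False iff False = True
(Q nand R) nor (not P iff not U) = False nor True = False
Thus (C) is false.

Count: 0.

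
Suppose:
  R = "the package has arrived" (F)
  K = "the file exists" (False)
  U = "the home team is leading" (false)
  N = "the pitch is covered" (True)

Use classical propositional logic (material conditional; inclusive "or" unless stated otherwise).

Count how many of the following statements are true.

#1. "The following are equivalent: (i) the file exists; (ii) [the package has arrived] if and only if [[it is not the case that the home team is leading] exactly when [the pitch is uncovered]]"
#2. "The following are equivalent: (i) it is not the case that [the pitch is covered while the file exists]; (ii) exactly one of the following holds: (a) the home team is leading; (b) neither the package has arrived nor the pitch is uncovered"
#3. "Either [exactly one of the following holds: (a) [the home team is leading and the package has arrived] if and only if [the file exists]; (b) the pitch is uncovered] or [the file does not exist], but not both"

1

#1: Parsed as K iff (R iff (not U iff not N))

not U = not False = True
not N = not True = False
not U iff not N = True iff False = False
R iff (not U iff not N) = False iff False = True
K iff (R iff (not U iff not N)) = False iff True = False
Hence #1 is false.

#2: Parsed as not (N and K) iff (U xor (R nor not N))

N and K = True and False = False
not (N and K) = not False = True
not N = not True = False
R nor not N = False nor False = True
U xor (R nor not N) = False xor True = True
not (N and K) iff (U xor (R nor not N)) = True iff True = True
Thus #2 is true.

#3: In symbols: (((U and R) iff K) xor not N) xor not K

U and R = False and False = False
(U and R) iff K = False iff False = True
not N = not True = False
((U and R) iff K) xor not N = True xor False = True
not K = not False = True
(((U and R) iff K) xor not N) xor not K = True xor True = False
So #3 is false.

Count: 1.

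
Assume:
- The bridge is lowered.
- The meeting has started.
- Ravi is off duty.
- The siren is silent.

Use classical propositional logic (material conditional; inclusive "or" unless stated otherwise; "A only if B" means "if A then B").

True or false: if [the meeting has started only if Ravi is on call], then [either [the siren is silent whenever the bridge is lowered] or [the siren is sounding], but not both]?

True.

Let Q = "the meeting has started" (T), R = "Ravi is on call" (F), P = "the bridge is raised" (F), S = "the siren is sounding" (F).
In symbols: (Q → R) → ((¬P → ¬S) ⊕ S)

Q → R = T → F = F
¬P = ¬F = T
¬S = ¬F = T
¬P → ¬S = T → T = T
(¬P → ¬S) ⊕ S = T ⊕ F = T
(Q → R) → ((¬P → ¬S) ⊕ S) = F → T = T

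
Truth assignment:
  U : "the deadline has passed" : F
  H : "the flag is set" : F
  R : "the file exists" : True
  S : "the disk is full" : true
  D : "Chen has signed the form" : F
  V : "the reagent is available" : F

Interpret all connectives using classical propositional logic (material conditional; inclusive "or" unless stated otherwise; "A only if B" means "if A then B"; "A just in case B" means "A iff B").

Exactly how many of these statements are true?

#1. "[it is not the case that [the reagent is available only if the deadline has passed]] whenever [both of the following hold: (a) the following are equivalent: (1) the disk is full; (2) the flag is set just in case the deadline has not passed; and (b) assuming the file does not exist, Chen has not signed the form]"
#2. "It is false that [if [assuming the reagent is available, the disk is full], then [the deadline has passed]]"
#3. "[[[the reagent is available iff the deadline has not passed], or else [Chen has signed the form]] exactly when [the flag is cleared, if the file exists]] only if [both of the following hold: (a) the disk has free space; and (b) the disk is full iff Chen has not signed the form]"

3

#1: In symbols: ((S <-> (H <-> ~U)) & (~R -> ~D)) -> ~(V -> U)

~U = ~F = T
H <-> ~U = F <-> T = F
S <-> (H <-> ~U) = T <-> F = F
~R = ~T = F
~D = ~F = T
~R -> ~D = F -> T = T
(S <-> (H <-> ~U)) & (~R -> ~D) = F & T = F
V -> U = F -> F = T
~(V -> U) = ~T = F
((S <-> (H <-> ~U)) & (~R -> ~D)) -> ~(V -> U) = F -> F = T
Hence #1 is true.

#2: In symbols: ~((V -> S) -> U)

V -> S = F -> T = T
(V -> S) -> U = T -> F = F
~((V -> S) -> U) = ~F = T
So #2 is true.

#3: In symbols: (((V <-> ~U) | D) <-> (R -> ~H)) -> (~S & (S <-> ~D))

~U = ~F = T
V <-> ~U = F <-> T = F
(V <-> ~U) | D = F | F = F
~H = ~F = T
R -> ~H = T -> T = T
((V <-> ~U) | D) <-> (R -> ~H) = F <-> T = F
~S = ~T = F
~D = ~F = T
S <-> ~D = T <-> T = T
~S & (S <-> ~D) = F & T = F
(((V <-> ~U) | D) <-> (R -> ~H)) -> (~S & (S <-> ~D)) = F -> F = T
Hence #3 is true.

Count: 3.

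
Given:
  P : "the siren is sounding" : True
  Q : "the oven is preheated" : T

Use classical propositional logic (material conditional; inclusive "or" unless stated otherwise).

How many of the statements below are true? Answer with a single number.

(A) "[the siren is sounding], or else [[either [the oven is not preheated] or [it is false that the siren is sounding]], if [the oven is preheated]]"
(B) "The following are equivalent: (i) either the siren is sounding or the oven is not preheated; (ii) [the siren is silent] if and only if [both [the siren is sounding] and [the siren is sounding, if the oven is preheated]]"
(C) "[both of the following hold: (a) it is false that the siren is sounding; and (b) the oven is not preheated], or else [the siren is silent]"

(A): This is P | (Q -> (~Q | ~P)).

~Q = ~T = F
~P = ~T = F
~Q | ~P = F | F = F
Q -> (~Q | ~P) = T -> F = F
P | (Q -> (~Q | ~P)) = T | F = T
Thus (A) is true.

(B): Formalization: (P | ~Q) <-> (~P <-> (P & (Q -> P)))

~Q = ~T = F
P | ~Q = T | F = T
~P = ~T = F
Q -> P = T -> T = T
P & (Q -> P) = T & T = T
~P <-> (P & (Q -> P)) = F <-> T = F
(P | ~Q) <-> (~P <-> (P & (Q -> P))) = T <-> F = F
Thus (B) is false.

(C): Formalization: (~P & ~Q) | ~P

~P = ~T = F
~Q = ~T = F
~P & ~Q = F & F = F
~P = ~T = F
(~P & ~Q) | ~P = F | F = F
Thus (C) is false.

Count: 1.

1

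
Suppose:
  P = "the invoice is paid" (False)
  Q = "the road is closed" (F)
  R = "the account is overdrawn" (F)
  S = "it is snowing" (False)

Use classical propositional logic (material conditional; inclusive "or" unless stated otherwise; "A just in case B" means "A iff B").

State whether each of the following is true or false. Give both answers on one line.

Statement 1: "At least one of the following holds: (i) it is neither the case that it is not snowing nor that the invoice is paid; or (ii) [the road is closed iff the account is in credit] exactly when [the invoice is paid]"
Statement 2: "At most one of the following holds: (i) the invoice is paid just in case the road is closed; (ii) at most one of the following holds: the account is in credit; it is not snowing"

Statement 1: This is (¬S ↓ P) ∨ ((Q ↔ ¬R) ↔ P).

¬S = ¬F = T
¬S ↓ P = T ↓ F = F
¬R = ¬F = T
Q ↔ ¬R = F ↔ T = F
(Q ↔ ¬R) ↔ P = F ↔ F = T
(¬S ↓ P) ∨ ((Q ↔ ¬R) ↔ P) = F ∨ T = T
Hence Statement 1 is true.

Statement 2: Formalization: (P ↔ Q) ↑ (¬R ↑ ¬S)

P ↔ Q = F ↔ F = T
¬R = ¬F = T
¬S = ¬F = T
¬R ↑ ¬S = T ↑ T = F
(P ↔ Q) ↑ (¬R ↑ ¬S) = T ↑ F = T
Hence Statement 2 is true.

Statement 1 true, Statement 2 true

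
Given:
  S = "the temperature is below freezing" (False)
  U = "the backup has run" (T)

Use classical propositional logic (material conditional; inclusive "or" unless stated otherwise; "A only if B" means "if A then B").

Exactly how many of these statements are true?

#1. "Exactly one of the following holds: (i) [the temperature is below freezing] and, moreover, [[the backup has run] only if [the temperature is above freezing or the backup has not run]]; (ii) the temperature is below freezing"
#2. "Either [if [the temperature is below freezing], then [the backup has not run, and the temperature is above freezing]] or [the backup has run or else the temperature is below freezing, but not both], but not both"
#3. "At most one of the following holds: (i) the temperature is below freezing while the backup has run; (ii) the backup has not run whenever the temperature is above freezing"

1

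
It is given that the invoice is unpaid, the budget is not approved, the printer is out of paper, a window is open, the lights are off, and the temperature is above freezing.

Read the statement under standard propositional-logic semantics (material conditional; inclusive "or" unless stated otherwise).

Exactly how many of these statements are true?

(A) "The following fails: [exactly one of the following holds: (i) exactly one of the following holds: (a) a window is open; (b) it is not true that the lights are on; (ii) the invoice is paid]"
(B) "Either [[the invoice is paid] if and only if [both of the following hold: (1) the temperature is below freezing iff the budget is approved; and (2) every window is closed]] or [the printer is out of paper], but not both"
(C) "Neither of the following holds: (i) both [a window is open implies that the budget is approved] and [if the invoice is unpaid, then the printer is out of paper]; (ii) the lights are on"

Let S = "a window is open" (True), U = "the lights are on" (False), P = "the invoice is paid" (False), V = "the temperature is below freezing" (False), Q = "the budget is approved" (False), R = "the printer has paper" (False).

(A): Formalization: not ((S xor not U) xor P)

not U = not False = True
S xor not U = True xor True = False
(S xor not U) xor P = False xor False = False
not ((S xor not U) xor P) = not False = True
Hence (A) is true.

(B): In symbols: (P iff ((V iff Q) and not S)) xor not R

V iff Q = False iff False = True
not S = not True = False
(V iff Q) and not S = True and False = False
P iff ((V iff Q) and not S) = False iff False = True
not R = not False = True
(P iff ((V iff Q) and not S)) xor not R = True xor True = False
So (B) is false.

(C): Formalization: ((S -> Q) and (not P -> not R)) nor U

S -> Q = True -> False = False
not P = not False = True
not R = not False = True
not P -> not R = True -> True = True
(S -> Q) and (not P -> not R) = False and True = False
((S -> Q) and (not P -> not R)) nor U = False nor False = True
So (C) is true.

True statements: 2.

2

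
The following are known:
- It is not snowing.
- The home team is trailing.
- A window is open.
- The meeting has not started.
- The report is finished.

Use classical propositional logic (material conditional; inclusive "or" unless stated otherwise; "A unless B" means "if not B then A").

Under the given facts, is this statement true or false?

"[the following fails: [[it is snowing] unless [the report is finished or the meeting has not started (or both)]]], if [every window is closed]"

True.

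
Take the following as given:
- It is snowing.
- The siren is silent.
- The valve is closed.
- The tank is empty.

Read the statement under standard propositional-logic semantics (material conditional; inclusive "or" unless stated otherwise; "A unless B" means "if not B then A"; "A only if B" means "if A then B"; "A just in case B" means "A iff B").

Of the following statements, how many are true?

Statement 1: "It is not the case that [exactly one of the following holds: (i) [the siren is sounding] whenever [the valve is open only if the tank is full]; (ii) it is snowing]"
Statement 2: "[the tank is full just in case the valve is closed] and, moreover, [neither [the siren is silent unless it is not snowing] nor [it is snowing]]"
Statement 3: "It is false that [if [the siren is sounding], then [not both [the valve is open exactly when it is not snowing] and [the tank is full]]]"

0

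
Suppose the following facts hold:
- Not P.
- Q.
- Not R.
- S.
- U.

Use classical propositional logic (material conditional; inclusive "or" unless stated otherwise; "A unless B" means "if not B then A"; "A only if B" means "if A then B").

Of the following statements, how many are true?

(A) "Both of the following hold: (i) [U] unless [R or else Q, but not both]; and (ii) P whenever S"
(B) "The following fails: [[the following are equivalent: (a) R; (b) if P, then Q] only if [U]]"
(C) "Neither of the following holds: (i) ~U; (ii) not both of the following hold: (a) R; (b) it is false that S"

(A): Parsed as (U | (R xor Q)) & (S -> P)

R xor Q = F xor T = T
U | (R xor Q) = T | T = T
S -> P = T -> F = F
(U | (R xor Q)) & (S -> P) = T & F = F
Thus (A) is false.

(B): Parsed as ~((R <-> (P -> Q)) -> U)

P -> Q = F -> T = T
R <-> (P -> Q) = F <-> T = F
(R <-> (P -> Q)) -> U = F -> T = T
~((R <-> (P -> Q)) -> U) = ~T = F
Thus (B) is false.

(C): Parsed as ~U nor (R nand ~S)

~U = ~T = F
~S = ~T = F
R nand ~S = F nand F = T
~U nor (R nand ~S) = F nor T = F
Thus (C) is false.

0 of the 3 statements are true (none).

0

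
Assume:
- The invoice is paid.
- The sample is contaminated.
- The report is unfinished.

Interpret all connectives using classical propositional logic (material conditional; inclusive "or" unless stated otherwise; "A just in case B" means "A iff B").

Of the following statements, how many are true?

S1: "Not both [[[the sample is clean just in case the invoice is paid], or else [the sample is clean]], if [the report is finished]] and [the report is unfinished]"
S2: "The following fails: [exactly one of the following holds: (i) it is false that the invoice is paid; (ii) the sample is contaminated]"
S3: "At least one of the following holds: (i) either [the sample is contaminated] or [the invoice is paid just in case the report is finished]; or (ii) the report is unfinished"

1

Let N = "the report is finished" (F), D = "the sample is contaminated" (T), H = "the invoice is paid" (T).

S1: Parsed as (N → ((¬D ↔ H) ∨ ¬D)) ↑ ¬N

¬D = ¬T = F
¬D ↔ H = F ↔ T = F
¬D = ¬T = F
(¬D ↔ H) ∨ ¬D = F ∨ F = F
N → ((¬D ↔ H) ∨ ¬D) = F → F = T
¬N = ¬F = T
(N → ((¬D ↔ H) ∨ ¬D)) ↑ ¬N = T ↑ T = F
So S1 is false.

S2: Formalization: ¬(¬H ⊕ D)

¬H = ¬T = F
¬H ⊕ D = F ⊕ T = T
¬(¬H ⊕ D) = ¬T = F
So S2 is false.

S3: Parsed as (D ∨ (H ↔ N)) ∨ ¬N

H ↔ N = T ↔ F = F
D ∨ (H ↔ N) = T ∨ F = T
¬N = ¬F = T
(D ∨ (H ↔ N)) ∨ ¬N = T ∨ T = T
So S3 is true.

Count: 1.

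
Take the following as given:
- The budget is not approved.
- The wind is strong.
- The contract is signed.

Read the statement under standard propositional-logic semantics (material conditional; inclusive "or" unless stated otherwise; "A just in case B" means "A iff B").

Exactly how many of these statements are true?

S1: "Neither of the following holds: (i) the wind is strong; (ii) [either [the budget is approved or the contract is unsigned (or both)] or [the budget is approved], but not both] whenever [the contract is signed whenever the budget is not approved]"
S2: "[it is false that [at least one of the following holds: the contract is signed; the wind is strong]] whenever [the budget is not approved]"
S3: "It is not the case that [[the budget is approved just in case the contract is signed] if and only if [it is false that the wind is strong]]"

Let Q = "the wind is strong" (T), P = "the budget is approved" (F), R = "the contract is signed" (T).

S1: Parsed as Q nor ((~P -> R) -> ((P | ~R) xor P))

~P = ~F = T
~P -> R = T -> T = T
~R = ~T = F
P | ~R = F | F = F
(P | ~R) xor P = F xor F = F
(~P -> R) -> ((P | ~R) xor P) = T -> F = F
Q nor ((~P -> R) -> ((P | ~R) xor P)) = T nor F = F
So S1 is false.

S2: Parsed as ~P -> ~(R | Q)

~P = ~F = T
R | Q = T | T = T
~(R | Q) = ~T = F
~P -> ~(R | Q) = T -> F = F
Hence S2 is false.

S3: Parsed as ~((P <-> R) <-> ~Q)

P <-> R = F <-> T = F
~Q = ~T = F
(P <-> R) <-> ~Q = F <-> F = T
~((P <-> R) <-> ~Q) = ~T = F
Thus S3 is false.

Count: 0.

0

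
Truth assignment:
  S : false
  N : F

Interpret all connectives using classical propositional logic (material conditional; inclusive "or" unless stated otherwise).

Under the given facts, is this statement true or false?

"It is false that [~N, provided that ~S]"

The statement is false.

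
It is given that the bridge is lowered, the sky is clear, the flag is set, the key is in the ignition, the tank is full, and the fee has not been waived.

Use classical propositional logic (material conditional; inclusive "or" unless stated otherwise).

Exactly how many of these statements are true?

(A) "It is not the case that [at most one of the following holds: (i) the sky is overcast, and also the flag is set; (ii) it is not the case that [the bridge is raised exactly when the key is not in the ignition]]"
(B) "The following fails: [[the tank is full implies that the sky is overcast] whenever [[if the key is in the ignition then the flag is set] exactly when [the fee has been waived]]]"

0

Let Q = "the sky is overcast" (F), R = "the flag is set" (T), P = "the bridge is raised" (F), S = "the key is in the ignition" (T), V = "the fee has been waived" (F), U = "the tank is full" (T).

(A): Parsed as ~((Q & R) nand ~(P <-> ~S))

Q & R = F & T = F
~S = ~T = F
P <-> ~S = F <-> F = T
~(P <-> ~S) = ~T = F
(Q & R) nand ~(P <-> ~S) = F nand F = T
~((Q & R) nand ~(P <-> ~S)) = ~T = F
So (A) is false.

(B): In symbols: ~(((S -> R) <-> V) -> (U -> Q))

S -> R = T -> T = T
(S -> R) <-> V = T <-> F = F
U -> Q = T -> F = F
((S -> R) <-> V) -> (U -> Q) = F -> F = T
~(((S -> R) <-> V) -> (U -> Q)) = ~T = F
Thus (B) is false.

0 of the 2 statements are true (none).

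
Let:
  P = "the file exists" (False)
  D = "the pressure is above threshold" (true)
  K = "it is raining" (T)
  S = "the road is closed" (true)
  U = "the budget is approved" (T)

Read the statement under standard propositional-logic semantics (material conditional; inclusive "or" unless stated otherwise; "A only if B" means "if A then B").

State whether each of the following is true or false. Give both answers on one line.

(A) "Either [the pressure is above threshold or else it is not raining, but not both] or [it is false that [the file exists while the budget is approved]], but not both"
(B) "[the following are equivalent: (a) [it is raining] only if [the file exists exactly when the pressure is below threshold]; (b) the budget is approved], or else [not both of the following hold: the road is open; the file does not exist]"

(A) false, (B) true

(A): Parsed as (D ⊕ ¬K) ⊕ ¬(P ∧ U)

¬K = ¬T = F
D ⊕ ¬K = T ⊕ F = T
P ∧ U = F ∧ T = F
¬(P ∧ U) = ¬F = T
(D ⊕ ¬K) ⊕ ¬(P ∧ U) = T ⊕ T = F
Hence (A) is false.

(B): This is ((K → (P ↔ ¬D)) ↔ U) ∨ (¬S ↑ ¬P).

¬D = ¬T = F
P ↔ ¬D = F ↔ F = T
K → (P ↔ ¬D) = T → T = T
(K → (P ↔ ¬D)) ↔ U = T ↔ T = T
¬S = ¬T = F
¬P = ¬F = T
¬S ↑ ¬P = F ↑ T = T
((K → (P ↔ ¬D)) ↔ U) ∨ (¬S ↑ ¬P) = T ∨ T = T
Hence (B) is true.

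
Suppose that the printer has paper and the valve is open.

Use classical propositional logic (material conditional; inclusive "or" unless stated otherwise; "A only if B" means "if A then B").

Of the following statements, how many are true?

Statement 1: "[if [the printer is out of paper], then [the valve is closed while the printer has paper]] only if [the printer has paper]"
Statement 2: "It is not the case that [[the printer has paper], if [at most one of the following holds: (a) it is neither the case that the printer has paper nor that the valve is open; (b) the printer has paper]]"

Let V = "the printer has paper" (T), M = "the valve is open" (T).

Statement 1: In symbols: (~V -> (~M & V)) -> V

~V = ~T = F
~M = ~T = F
~M & V = F & T = F
~V -> (~M & V) = F -> F = T
(~V -> (~M & V)) -> V = T -> T = T
Thus Statement 1 is true.

Statement 2: Formalization: ~(((V nor M) nand V) -> V)

V nor M = T nor T = F
(V nor M) nand V = F nand T = T
((V nor M) nand V) -> V = T -> T = T
~(((V nor M) nand V) -> V) = ~T = F
Hence Statement 2 is false.

1 of the 2 statements is true (Statement 1).

1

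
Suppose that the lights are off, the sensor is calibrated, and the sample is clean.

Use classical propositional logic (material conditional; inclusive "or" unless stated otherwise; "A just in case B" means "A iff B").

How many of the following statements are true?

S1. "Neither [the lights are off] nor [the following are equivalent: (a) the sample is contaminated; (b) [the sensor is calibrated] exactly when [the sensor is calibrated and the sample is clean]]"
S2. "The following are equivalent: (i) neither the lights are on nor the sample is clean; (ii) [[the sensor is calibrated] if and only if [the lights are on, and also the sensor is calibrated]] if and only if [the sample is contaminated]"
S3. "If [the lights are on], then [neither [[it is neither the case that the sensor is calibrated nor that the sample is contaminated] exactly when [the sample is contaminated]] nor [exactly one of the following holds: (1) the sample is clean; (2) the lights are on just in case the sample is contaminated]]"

Let K = "the lights are on" (F), S = "the sample is contaminated" (F), H = "the sensor is calibrated" (T).

S1: In symbols: ~K nor (S <-> (H <-> (H & ~S)))

~K = ~F = T
~S = ~F = T
H & ~S = T & T = T
H <-> (H & ~S) = T <-> T = T
S <-> (H <-> (H & ~S)) = F <-> T = F
~K nor (S <-> (H <-> (H & ~S))) = T nor F = F
Hence S1 is false.

S2: Formalization: (K nor ~S) <-> ((H <-> (K & H)) <-> S)

~S = ~F = T
K nor ~S = F nor T = F
K & H = F & T = F
H <-> (K & H) = T <-> F = F
(H <-> (K & H)) <-> S = F <-> F = T
(K nor ~S) <-> ((H <-> (K & H)) <-> S) = F <-> T = F
So S2 is false.

S3: This is K -> (((H nor S) <-> S) nor (~S xor (K <-> S))).

H nor S = T nor F = F
(H nor S) <-> S = F <-> F = T
~S = ~F = T
K <-> S = F <-> F = T
~S xor (K <-> S) = T xor T = F
((H nor S) <-> S) nor (~S xor (K <-> S)) = T nor F = F
K -> (((H nor S) <-> S) nor (~S xor (K <-> S))) = F -> F = T
Hence S3 is true.

True statements: 1 (S3).

1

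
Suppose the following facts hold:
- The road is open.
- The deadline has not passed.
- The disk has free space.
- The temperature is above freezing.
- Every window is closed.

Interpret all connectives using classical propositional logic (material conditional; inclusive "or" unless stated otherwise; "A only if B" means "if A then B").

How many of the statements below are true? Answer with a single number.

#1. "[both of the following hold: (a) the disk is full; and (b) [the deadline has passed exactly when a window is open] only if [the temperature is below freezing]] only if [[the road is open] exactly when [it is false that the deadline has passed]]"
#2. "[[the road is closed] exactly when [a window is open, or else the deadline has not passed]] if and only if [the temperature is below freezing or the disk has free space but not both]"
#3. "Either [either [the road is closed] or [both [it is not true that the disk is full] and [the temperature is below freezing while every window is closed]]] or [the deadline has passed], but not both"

1

Let W = "the disk is full" (F), U = "the deadline has passed" (F), G = "a window is open" (F), K = "the temperature is below freezing" (F), L = "the road is closed" (F).

#1: In symbols: (W & ((U <-> G) -> K)) -> (~L <-> ~U)

U <-> G = F <-> F = T
(U <-> G) -> K = T -> F = F
W & ((U <-> G) -> K) = F & F = F
~L = ~F = T
~U = ~F = T
~L <-> ~U = T <-> T = T
(W & ((U <-> G) -> K)) -> (~L <-> ~U) = F -> T = T
Thus #1 is true.

#2: Parsed as (L <-> (G | ~U)) <-> (K xor ~W)

~U = ~F = T
G | ~U = F | T = T
L <-> (G | ~U) = F <-> T = F
~W = ~F = T
K xor ~W = F xor T = T
(L <-> (G | ~U)) <-> (K xor ~W) = F <-> T = F
Thus #2 is false.

#3: Formalization: (L | (~W & (K & ~G))) xor U

~W = ~F = T
~G = ~F = T
K & ~G = F & T = F
~W & (K & ~G) = T & F = F
L | (~W & (K & ~G)) = F | F = F
(L | (~W & (K & ~G))) xor U = F xor F = F
Hence #3 is false.

True statements: 1 (#1).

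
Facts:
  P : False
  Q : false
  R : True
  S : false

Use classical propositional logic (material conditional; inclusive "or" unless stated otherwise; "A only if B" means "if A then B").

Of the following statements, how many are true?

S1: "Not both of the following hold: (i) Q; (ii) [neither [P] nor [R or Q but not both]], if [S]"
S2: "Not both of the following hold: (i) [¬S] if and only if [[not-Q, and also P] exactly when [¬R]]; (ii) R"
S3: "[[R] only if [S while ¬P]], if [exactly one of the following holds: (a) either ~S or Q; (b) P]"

S1: This is Q nand (S -> (P nor (R xor Q))).

R xor Q = True xor False = True
P nor (R xor Q) = False nor True = False
S -> (P nor (R xor Q)) = False -> False = True
Q nand (S -> (P nor (R xor Q))) = False nand True = True
Hence S1 is true.

S2: This is (not S iff ((not Q and P) iff not R)) nand R.

not S = not False = True
not Q = not False = True
not Q and P = True and False = False
not R = not True = False
(not Q and P) iff not R = False iff False = True
not S iff ((not Q and P) iff not R) = True iff True = True
(not S iff ((not Q and P) iff not R)) nand R = True nand True = False
So S2 is false.

S3: This is ((not S or Q) xor P) -> (R -> (S and not P)).

not S = not False = True
not S or Q = True or False = True
(not S or Q) xor P = True xor False = True
not P = not False = True
S and not P = False and True = False
R -> (S and not P) = True -> False = False
((not S or Q) xor P) -> (R -> (S and not P)) = True -> False = False
So S3 is false.

True statements: 1 (S1).

1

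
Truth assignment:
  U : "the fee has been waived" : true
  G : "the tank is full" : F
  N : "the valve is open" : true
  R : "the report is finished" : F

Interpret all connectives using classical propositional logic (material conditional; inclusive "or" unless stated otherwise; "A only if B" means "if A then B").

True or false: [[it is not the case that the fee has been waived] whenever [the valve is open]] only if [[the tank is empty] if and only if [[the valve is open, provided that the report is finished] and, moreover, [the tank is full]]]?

True

Values: N=True, U=True, G=False, R=False.
Formalization: (N -> not U) -> (not G iff ((R -> N) and G))

not U = not True = False
N -> not U = True -> False = False
not G = not False = True
R -> N = False -> True = True
(R -> N) and G = True and False = False
not G iff ((R -> N) and G) = True iff False = False
(N -> not U) -> (not G iff ((R -> N) and G)) = False -> False = True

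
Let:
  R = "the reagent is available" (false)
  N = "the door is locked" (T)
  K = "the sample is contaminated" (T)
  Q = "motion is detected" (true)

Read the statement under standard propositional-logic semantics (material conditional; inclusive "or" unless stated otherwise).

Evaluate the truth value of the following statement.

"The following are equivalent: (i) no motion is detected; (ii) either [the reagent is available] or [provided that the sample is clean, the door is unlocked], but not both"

False

Parsed as not Q iff (R xor (not K -> not N))

not Q = not True = False
not K = not True = False
not N = not True = False
not K -> not N = False -> False = True
R xor (not K -> not N) = False xor True = True
not Q iff (R xor (not K -> not N)) = False iff True = False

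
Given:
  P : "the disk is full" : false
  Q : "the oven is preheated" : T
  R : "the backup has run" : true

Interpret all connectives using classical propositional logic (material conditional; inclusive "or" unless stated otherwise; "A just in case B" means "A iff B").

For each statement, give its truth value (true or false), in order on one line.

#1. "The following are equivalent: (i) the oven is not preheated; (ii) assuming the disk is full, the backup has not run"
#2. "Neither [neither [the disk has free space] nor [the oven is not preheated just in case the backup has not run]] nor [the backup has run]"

#1: In symbols: ~Q <-> (P -> ~R)

~Q = ~T = F
~R = ~T = F
P -> ~R = F -> F = T
~Q <-> (P -> ~R) = F <-> T = F
Hence #1 is false.

#2: This is (~P nor (~Q <-> ~R)) nor R.

~P = ~F = T
~Q = ~T = F
~R = ~T = F
~Q <-> ~R = F <-> F = T
~P nor (~Q <-> ~R) = T nor T = F
(~P nor (~Q <-> ~R)) nor R = F nor T = F
Thus #2 is false.

#1 False, #2 False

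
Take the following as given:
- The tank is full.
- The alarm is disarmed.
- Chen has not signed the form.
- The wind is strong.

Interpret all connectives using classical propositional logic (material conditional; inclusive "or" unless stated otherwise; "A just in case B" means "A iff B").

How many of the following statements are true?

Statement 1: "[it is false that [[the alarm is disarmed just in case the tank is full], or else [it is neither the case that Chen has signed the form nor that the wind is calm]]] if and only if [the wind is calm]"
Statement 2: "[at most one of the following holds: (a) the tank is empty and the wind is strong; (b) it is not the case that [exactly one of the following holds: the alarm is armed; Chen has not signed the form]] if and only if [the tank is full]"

2

Let U = "the alarm is armed" (F), M = "the tank is full" (T), D = "Chen has signed the form" (F), Q = "the wind is strong" (T).

Statement 1: Parsed as ~((~U <-> M) | (D nor ~Q)) <-> ~Q

~U = ~F = T
~U <-> M = T <-> T = T
~Q = ~T = F
D nor ~Q = F nor F = T
(~U <-> M) | (D nor ~Q) = T | T = T
~((~U <-> M) | (D nor ~Q)) = ~T = F
~Q = ~T = F
~((~U <-> M) | (D nor ~Q)) <-> ~Q = F <-> F = T
So Statement 1 is true.

Statement 2: Formalization: ((~M & Q) nand ~(U xor ~D)) <-> M

~M = ~T = F
~M & Q = F & T = F
~D = ~F = T
U xor ~D = F xor T = T
~(U xor ~D) = ~T = F
(~M & Q) nand ~(U xor ~D) = F nand F = T
((~M & Q) nand ~(U xor ~D)) <-> M = T <-> T = T
So Statement 2 is true.

Count: 2.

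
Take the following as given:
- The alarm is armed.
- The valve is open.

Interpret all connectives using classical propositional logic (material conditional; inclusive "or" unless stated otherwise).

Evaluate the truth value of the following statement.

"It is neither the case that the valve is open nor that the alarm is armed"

Let W = "the valve is open" (T), R = "the alarm is armed" (T).
In symbols: W ↓ R

W ↓ R = T ↓ T = F

False.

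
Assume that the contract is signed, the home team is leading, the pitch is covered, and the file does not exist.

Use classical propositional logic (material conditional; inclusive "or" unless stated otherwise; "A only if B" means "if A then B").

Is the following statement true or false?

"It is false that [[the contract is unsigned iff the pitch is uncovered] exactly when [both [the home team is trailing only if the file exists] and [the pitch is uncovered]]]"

Let P = "the contract is signed" (T), R = "the pitch is covered" (T), Q = "the home team is leading" (T), S = "the file exists" (F).
In symbols: ¬((¬P ↔ ¬R) ↔ ((¬Q → S) ∧ ¬R))

¬P = ¬T = F
¬R = ¬T = F
¬P ↔ ¬R = F ↔ F = T
¬Q = ¬T = F
¬Q → S = F → F = T
¬R = ¬T = F
(¬Q → S) ∧ ¬R = T ∧ F = F
(¬P ↔ ¬R) ↔ ((¬Q → S) ∧ ¬R) = T ↔ F = F
¬((¬P ↔ ¬R) ↔ ((¬Q → S) ∧ ¬R)) = ¬F = T

True.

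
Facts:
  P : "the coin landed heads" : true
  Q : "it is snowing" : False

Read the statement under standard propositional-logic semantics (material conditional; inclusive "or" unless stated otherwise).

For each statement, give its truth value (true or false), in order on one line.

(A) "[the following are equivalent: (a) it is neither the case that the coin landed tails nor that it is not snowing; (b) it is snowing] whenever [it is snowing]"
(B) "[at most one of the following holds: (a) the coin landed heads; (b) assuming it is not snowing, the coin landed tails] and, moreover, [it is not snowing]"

(A): Parsed as Q → ((¬P ↓ ¬Q) ↔ Q)

¬P = ¬T = F
¬Q = ¬F = T
¬P ↓ ¬Q = F ↓ T = F
(¬P ↓ ¬Q) ↔ Q = F ↔ F = T
Q → ((¬P ↓ ¬Q) ↔ Q) = F → T = T
Hence (A) is true.

(B): Formalization: (P ↑ (¬Q → ¬P)) ∧ ¬Q

¬Q = ¬F = T
¬P = ¬T = F
¬Q → ¬P = T → F = F
P ↑ (¬Q → ¬P) = T ↑ F = T
¬Q = ¬F = T
(P ↑ (¬Q → ¬P)) ∧ ¬Q = T ∧ T = T
Thus (B) is true.

(A) true, (B) true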